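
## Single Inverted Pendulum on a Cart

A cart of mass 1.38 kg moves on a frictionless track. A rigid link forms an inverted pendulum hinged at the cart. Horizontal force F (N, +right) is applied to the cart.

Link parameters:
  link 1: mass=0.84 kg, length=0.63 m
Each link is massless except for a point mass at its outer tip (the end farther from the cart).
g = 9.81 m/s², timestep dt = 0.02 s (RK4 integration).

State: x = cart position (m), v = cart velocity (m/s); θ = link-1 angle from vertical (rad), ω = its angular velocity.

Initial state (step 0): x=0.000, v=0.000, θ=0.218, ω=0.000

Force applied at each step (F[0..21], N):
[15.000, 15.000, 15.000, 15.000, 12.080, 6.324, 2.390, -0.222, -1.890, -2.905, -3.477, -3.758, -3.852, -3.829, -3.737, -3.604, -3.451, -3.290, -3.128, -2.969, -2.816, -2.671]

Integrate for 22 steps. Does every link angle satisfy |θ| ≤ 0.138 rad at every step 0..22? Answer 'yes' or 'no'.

Answer: no

Derivation:
apply F[0]=+15.000 → step 1: x=0.002, v=0.187, θ=0.216, ω=-0.223
apply F[1]=+15.000 → step 2: x=0.007, v=0.375, θ=0.209, ω=-0.448
apply F[2]=+15.000 → step 3: x=0.017, v=0.564, θ=0.198, ω=-0.680
apply F[3]=+15.000 → step 4: x=0.030, v=0.756, θ=0.182, ω=-0.920
apply F[4]=+12.080 → step 5: x=0.047, v=0.910, θ=0.162, ω=-1.107
apply F[5]=+6.324 → step 6: x=0.066, v=0.984, θ=0.139, ω=-1.177
apply F[6]=+2.390 → step 7: x=0.086, v=1.005, θ=0.115, ω=-1.170
apply F[7]=-0.222 → step 8: x=0.106, v=0.991, θ=0.092, ω=-1.116
apply F[8]=-1.890 → step 9: x=0.125, v=0.954, θ=0.071, ω=-1.033
apply F[9]=-2.905 → step 10: x=0.144, v=0.906, θ=0.051, ω=-0.937
apply F[10]=-3.477 → step 11: x=0.161, v=0.851, θ=0.034, ω=-0.836
apply F[11]=-3.758 → step 12: x=0.178, v=0.793, θ=0.018, ω=-0.737
apply F[12]=-3.852 → step 13: x=0.193, v=0.736, θ=0.004, ω=-0.643
apply F[13]=-3.829 → step 14: x=0.207, v=0.681, θ=-0.008, ω=-0.556
apply F[14]=-3.737 → step 15: x=0.220, v=0.628, θ=-0.018, ω=-0.477
apply F[15]=-3.604 → step 16: x=0.232, v=0.579, θ=-0.027, ω=-0.405
apply F[16]=-3.451 → step 17: x=0.243, v=0.532, θ=-0.034, ω=-0.341
apply F[17]=-3.290 → step 18: x=0.253, v=0.489, θ=-0.041, ω=-0.284
apply F[18]=-3.128 → step 19: x=0.263, v=0.449, θ=-0.046, ω=-0.234
apply F[19]=-2.969 → step 20: x=0.271, v=0.412, θ=-0.050, ω=-0.190
apply F[20]=-2.816 → step 21: x=0.279, v=0.377, θ=-0.054, ω=-0.152
apply F[21]=-2.671 → step 22: x=0.287, v=0.345, θ=-0.056, ω=-0.118
Max |angle| over trajectory = 0.218 rad; bound = 0.138 → exceeded.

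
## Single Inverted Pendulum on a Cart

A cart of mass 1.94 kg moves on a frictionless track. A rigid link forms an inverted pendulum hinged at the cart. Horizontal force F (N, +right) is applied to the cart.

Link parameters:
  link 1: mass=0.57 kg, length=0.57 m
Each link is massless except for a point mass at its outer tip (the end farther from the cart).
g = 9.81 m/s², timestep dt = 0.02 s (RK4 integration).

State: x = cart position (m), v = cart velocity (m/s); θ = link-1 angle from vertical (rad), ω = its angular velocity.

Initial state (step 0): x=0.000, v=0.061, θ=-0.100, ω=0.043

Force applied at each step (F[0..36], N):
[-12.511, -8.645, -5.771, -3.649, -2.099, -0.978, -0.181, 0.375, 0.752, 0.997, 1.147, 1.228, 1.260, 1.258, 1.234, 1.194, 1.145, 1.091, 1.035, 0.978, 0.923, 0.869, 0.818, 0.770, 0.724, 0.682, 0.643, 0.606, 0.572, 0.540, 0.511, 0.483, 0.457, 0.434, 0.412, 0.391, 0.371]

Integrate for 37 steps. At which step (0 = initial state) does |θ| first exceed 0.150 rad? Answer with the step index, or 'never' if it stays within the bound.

apply F[0]=-12.511 → step 1: x=-0.000, v=-0.062, θ=-0.097, ω=0.224
apply F[1]=-8.645 → step 2: x=-0.002, v=-0.145, θ=-0.092, ω=0.337
apply F[2]=-5.771 → step 3: x=-0.006, v=-0.200, θ=-0.084, ω=0.402
apply F[3]=-3.649 → step 4: x=-0.010, v=-0.233, θ=-0.076, ω=0.432
apply F[4]=-2.099 → step 5: x=-0.015, v=-0.250, θ=-0.067, ω=0.438
apply F[5]=-0.978 → step 6: x=-0.020, v=-0.257, θ=-0.059, ω=0.427
apply F[6]=-0.181 → step 7: x=-0.025, v=-0.256, θ=-0.050, ω=0.407
apply F[7]=+0.375 → step 8: x=-0.030, v=-0.249, θ=-0.043, ω=0.379
apply F[8]=+0.752 → step 9: x=-0.035, v=-0.239, θ=-0.035, ω=0.348
apply F[9]=+0.997 → step 10: x=-0.039, v=-0.227, θ=-0.029, ω=0.316
apply F[10]=+1.147 → step 11: x=-0.044, v=-0.214, θ=-0.023, ω=0.284
apply F[11]=+1.228 → step 12: x=-0.048, v=-0.200, θ=-0.017, ω=0.253
apply F[12]=+1.260 → step 13: x=-0.052, v=-0.186, θ=-0.012, ω=0.224
apply F[13]=+1.258 → step 14: x=-0.055, v=-0.173, θ=-0.008, ω=0.196
apply F[14]=+1.234 → step 15: x=-0.059, v=-0.159, θ=-0.005, ω=0.171
apply F[15]=+1.194 → step 16: x=-0.062, v=-0.147, θ=-0.001, ω=0.148
apply F[16]=+1.145 → step 17: x=-0.065, v=-0.135, θ=0.001, ω=0.128
apply F[17]=+1.091 → step 18: x=-0.067, v=-0.124, θ=0.004, ω=0.109
apply F[18]=+1.035 → step 19: x=-0.070, v=-0.114, θ=0.006, ω=0.092
apply F[19]=+0.978 → step 20: x=-0.072, v=-0.104, θ=0.007, ω=0.078
apply F[20]=+0.923 → step 21: x=-0.074, v=-0.095, θ=0.009, ω=0.065
apply F[21]=+0.869 → step 22: x=-0.076, v=-0.087, θ=0.010, ω=0.053
apply F[22]=+0.818 → step 23: x=-0.077, v=-0.079, θ=0.011, ω=0.043
apply F[23]=+0.770 → step 24: x=-0.079, v=-0.071, θ=0.012, ω=0.034
apply F[24]=+0.724 → step 25: x=-0.080, v=-0.065, θ=0.012, ω=0.026
apply F[25]=+0.682 → step 26: x=-0.081, v=-0.058, θ=0.013, ω=0.020
apply F[26]=+0.643 → step 27: x=-0.082, v=-0.052, θ=0.013, ω=0.014
apply F[27]=+0.606 → step 28: x=-0.083, v=-0.047, θ=0.013, ω=0.009
apply F[28]=+0.572 → step 29: x=-0.084, v=-0.042, θ=0.014, ω=0.004
apply F[29]=+0.540 → step 30: x=-0.085, v=-0.037, θ=0.014, ω=0.001
apply F[30]=+0.511 → step 31: x=-0.086, v=-0.033, θ=0.014, ω=-0.003
apply F[31]=+0.483 → step 32: x=-0.086, v=-0.028, θ=0.013, ω=-0.005
apply F[32]=+0.457 → step 33: x=-0.087, v=-0.024, θ=0.013, ω=-0.008
apply F[33]=+0.434 → step 34: x=-0.087, v=-0.021, θ=0.013, ω=-0.009
apply F[34]=+0.412 → step 35: x=-0.088, v=-0.017, θ=0.013, ω=-0.011
apply F[35]=+0.391 → step 36: x=-0.088, v=-0.014, θ=0.013, ω=-0.012
apply F[36]=+0.371 → step 37: x=-0.088, v=-0.011, θ=0.012, ω=-0.014
max |θ| = 0.100 ≤ 0.150 over all 38 states.

Answer: never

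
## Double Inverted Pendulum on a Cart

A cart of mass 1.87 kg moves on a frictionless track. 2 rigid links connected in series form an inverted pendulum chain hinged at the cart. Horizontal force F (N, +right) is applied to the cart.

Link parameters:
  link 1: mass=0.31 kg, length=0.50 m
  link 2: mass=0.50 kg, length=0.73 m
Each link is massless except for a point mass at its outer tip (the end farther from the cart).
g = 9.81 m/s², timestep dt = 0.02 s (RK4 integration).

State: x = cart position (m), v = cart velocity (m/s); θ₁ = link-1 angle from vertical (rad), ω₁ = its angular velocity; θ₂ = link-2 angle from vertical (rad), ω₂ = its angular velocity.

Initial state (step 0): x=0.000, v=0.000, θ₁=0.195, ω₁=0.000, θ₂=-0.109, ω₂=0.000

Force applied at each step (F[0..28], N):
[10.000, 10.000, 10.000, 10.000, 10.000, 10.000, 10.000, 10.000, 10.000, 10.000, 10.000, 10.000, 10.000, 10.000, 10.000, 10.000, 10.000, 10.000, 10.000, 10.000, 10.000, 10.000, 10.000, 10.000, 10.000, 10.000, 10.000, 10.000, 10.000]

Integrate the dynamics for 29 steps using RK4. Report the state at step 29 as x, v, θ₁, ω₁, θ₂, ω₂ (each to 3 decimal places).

apply F[0]=+10.000 → step 1: x=0.001, v=0.092, θ₁=0.196, ω₁=0.066, θ₂=-0.111, ω₂=-0.197
apply F[1]=+10.000 → step 2: x=0.004, v=0.183, θ₁=0.198, ω₁=0.133, θ₂=-0.117, ω₂=-0.396
apply F[2]=+10.000 → step 3: x=0.008, v=0.275, θ₁=0.201, ω₁=0.203, θ₂=-0.127, ω₂=-0.598
apply F[3]=+10.000 → step 4: x=0.015, v=0.366, θ₁=0.206, ω₁=0.276, θ₂=-0.141, ω₂=-0.805
apply F[4]=+10.000 → step 5: x=0.023, v=0.458, θ₁=0.212, ω₁=0.352, θ₂=-0.159, ω₂=-1.018
apply F[5]=+10.000 → step 6: x=0.033, v=0.550, θ₁=0.220, ω₁=0.430, θ₂=-0.182, ω₂=-1.236
apply F[6]=+10.000 → step 7: x=0.045, v=0.642, θ₁=0.229, ω₁=0.508, θ₂=-0.209, ω₂=-1.460
apply F[7]=+10.000 → step 8: x=0.059, v=0.735, θ₁=0.240, ω₁=0.584, θ₂=-0.240, ω₂=-1.688
apply F[8]=+10.000 → step 9: x=0.074, v=0.827, θ₁=0.253, ω₁=0.652, θ₂=-0.276, ω₂=-1.918
apply F[9]=+10.000 → step 10: x=0.092, v=0.921, θ₁=0.266, ω₁=0.710, θ₂=-0.317, ω₂=-2.149
apply F[10]=+10.000 → step 11: x=0.111, v=1.015, θ₁=0.281, ω₁=0.751, θ₂=-0.362, ω₂=-2.378
apply F[11]=+10.000 → step 12: x=0.132, v=1.109, θ₁=0.296, ω₁=0.771, θ₂=-0.412, ω₂=-2.605
apply F[12]=+10.000 → step 13: x=0.155, v=1.204, θ₁=0.311, ω₁=0.766, θ₂=-0.466, ω₂=-2.829
apply F[13]=+10.000 → step 14: x=0.181, v=1.300, θ₁=0.327, ω₁=0.731, θ₂=-0.525, ω₂=-3.050
apply F[14]=+10.000 → step 15: x=0.207, v=1.395, θ₁=0.341, ω₁=0.662, θ₂=-0.588, ω₂=-3.268
apply F[15]=+10.000 → step 16: x=0.236, v=1.491, θ₁=0.353, ω₁=0.557, θ₂=-0.656, ω₂=-3.487
apply F[16]=+10.000 → step 17: x=0.267, v=1.588, θ₁=0.363, ω₁=0.411, θ₂=-0.728, ω₂=-3.707
apply F[17]=+10.000 → step 18: x=0.300, v=1.684, θ₁=0.369, ω₁=0.220, θ₂=-0.804, ω₂=-3.932
apply F[18]=+10.000 → step 19: x=0.334, v=1.780, θ₁=0.371, ω₁=-0.022, θ₂=-0.885, ω₂=-4.162
apply F[19]=+10.000 → step 20: x=0.371, v=1.876, θ₁=0.368, ω₁=-0.319, θ₂=-0.971, ω₂=-4.401
apply F[20]=+10.000 → step 21: x=0.410, v=1.972, θ₁=0.358, ω₁=-0.679, θ₂=-1.061, ω₂=-4.648
apply F[21]=+10.000 → step 22: x=0.450, v=2.068, θ₁=0.340, ω₁=-1.108, θ₂=-1.157, ω₂=-4.904
apply F[22]=+10.000 → step 23: x=0.492, v=2.165, θ₁=0.313, ω₁=-1.613, θ₂=-1.257, ω₂=-5.164
apply F[23]=+10.000 → step 24: x=0.537, v=2.263, θ₁=0.275, ω₁=-2.199, θ₂=-1.363, ω₂=-5.423
apply F[24]=+10.000 → step 25: x=0.583, v=2.363, θ₁=0.224, ω₁=-2.868, θ₂=-1.474, ω₂=-5.667
apply F[25]=+10.000 → step 26: x=0.631, v=2.465, θ₁=0.160, ω₁=-3.616, θ₂=-1.590, ω₂=-5.877
apply F[26]=+10.000 → step 27: x=0.681, v=2.569, θ₁=0.079, ω₁=-4.430, θ₂=-1.709, ω₂=-6.026
apply F[27]=+10.000 → step 28: x=0.734, v=2.676, θ₁=-0.018, ω₁=-5.286, θ₂=-1.830, ω₂=-6.080
apply F[28]=+10.000 → step 29: x=0.788, v=2.782, θ₁=-0.132, ω₁=-6.148, θ₂=-1.951, ω₂=-5.998

Answer: x=0.788, v=2.782, θ₁=-0.132, ω₁=-6.148, θ₂=-1.951, ω₂=-5.998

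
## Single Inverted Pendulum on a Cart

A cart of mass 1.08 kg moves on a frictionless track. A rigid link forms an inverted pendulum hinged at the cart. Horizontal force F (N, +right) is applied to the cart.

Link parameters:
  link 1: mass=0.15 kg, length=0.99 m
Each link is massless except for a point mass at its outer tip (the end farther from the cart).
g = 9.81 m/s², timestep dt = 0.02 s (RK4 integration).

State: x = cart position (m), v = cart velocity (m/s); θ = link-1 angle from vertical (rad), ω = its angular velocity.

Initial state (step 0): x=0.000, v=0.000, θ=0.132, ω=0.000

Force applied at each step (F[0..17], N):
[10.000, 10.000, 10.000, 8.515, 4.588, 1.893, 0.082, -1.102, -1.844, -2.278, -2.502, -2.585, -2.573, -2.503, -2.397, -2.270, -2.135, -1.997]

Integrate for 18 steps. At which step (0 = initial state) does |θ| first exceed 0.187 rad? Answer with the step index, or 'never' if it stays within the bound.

apply F[0]=+10.000 → step 1: x=0.002, v=0.181, θ=0.130, ω=-0.155
apply F[1]=+10.000 → step 2: x=0.007, v=0.363, θ=0.126, ω=-0.312
apply F[2]=+10.000 → step 3: x=0.016, v=0.544, θ=0.118, ω=-0.470
apply F[3]=+8.515 → step 4: x=0.029, v=0.699, θ=0.107, ω=-0.602
apply F[4]=+4.588 → step 5: x=0.044, v=0.781, θ=0.095, ω=-0.665
apply F[5]=+1.893 → step 6: x=0.059, v=0.814, θ=0.081, ω=-0.681
apply F[6]=+0.082 → step 7: x=0.076, v=0.813, θ=0.068, ω=-0.665
apply F[7]=-1.102 → step 8: x=0.092, v=0.791, θ=0.055, ω=-0.631
apply F[8]=-1.844 → step 9: x=0.107, v=0.756, θ=0.043, ω=-0.586
apply F[9]=-2.278 → step 10: x=0.122, v=0.713, θ=0.031, ω=-0.535
apply F[10]=-2.502 → step 11: x=0.136, v=0.666, θ=0.021, ω=-0.482
apply F[11]=-2.585 → step 12: x=0.149, v=0.617, θ=0.012, ω=-0.430
apply F[12]=-2.573 → step 13: x=0.160, v=0.569, θ=0.004, ω=-0.380
apply F[13]=-2.503 → step 14: x=0.171, v=0.523, θ=-0.003, ω=-0.333
apply F[14]=-2.397 → step 15: x=0.181, v=0.479, θ=-0.009, ω=-0.290
apply F[15]=-2.270 → step 16: x=0.191, v=0.437, θ=-0.015, ω=-0.250
apply F[16]=-2.135 → step 17: x=0.199, v=0.398, θ=-0.019, ω=-0.214
apply F[17]=-1.997 → step 18: x=0.206, v=0.362, θ=-0.023, ω=-0.182
max |θ| = 0.132 ≤ 0.187 over all 19 states.

Answer: never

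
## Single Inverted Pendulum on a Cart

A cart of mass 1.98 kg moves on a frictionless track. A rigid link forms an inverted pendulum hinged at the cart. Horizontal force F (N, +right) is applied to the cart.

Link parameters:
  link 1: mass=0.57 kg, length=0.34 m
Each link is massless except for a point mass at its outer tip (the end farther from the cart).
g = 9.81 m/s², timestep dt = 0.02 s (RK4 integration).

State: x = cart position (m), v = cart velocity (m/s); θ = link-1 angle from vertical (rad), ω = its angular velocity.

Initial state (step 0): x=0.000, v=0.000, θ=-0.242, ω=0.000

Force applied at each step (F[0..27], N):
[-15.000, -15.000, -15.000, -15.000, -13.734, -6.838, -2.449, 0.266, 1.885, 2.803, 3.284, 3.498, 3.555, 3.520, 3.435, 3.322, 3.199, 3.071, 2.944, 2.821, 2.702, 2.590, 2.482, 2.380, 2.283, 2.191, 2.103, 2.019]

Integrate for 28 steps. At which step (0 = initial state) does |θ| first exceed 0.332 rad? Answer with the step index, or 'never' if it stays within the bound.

apply F[0]=-15.000 → step 1: x=-0.001, v=-0.136, θ=-0.239, ω=0.251
apply F[1]=-15.000 → step 2: x=-0.005, v=-0.273, θ=-0.232, ω=0.507
apply F[2]=-15.000 → step 3: x=-0.012, v=-0.410, θ=-0.219, ω=0.771
apply F[3]=-15.000 → step 4: x=-0.022, v=-0.549, θ=-0.201, ω=1.049
apply F[4]=-13.734 → step 5: x=-0.034, v=-0.676, θ=-0.177, ω=1.309
apply F[5]=-6.838 → step 6: x=-0.048, v=-0.736, θ=-0.151, ω=1.389
apply F[6]=-2.449 → step 7: x=-0.063, v=-0.754, θ=-0.123, ω=1.361
apply F[7]=+0.266 → step 8: x=-0.078, v=-0.745, θ=-0.097, ω=1.273
apply F[8]=+1.885 → step 9: x=-0.093, v=-0.722, θ=-0.072, ω=1.156
apply F[9]=+2.803 → step 10: x=-0.107, v=-0.690, θ=-0.051, ω=1.028
apply F[10]=+3.284 → step 11: x=-0.120, v=-0.655, θ=-0.031, ω=0.900
apply F[11]=+3.498 → step 12: x=-0.133, v=-0.618, θ=-0.015, ω=0.779
apply F[12]=+3.555 → step 13: x=-0.145, v=-0.582, θ=-0.000, ω=0.668
apply F[13]=+3.520 → step 14: x=-0.156, v=-0.547, θ=0.012, ω=0.568
apply F[14]=+3.435 → step 15: x=-0.167, v=-0.513, θ=0.023, ω=0.479
apply F[15]=+3.322 → step 16: x=-0.177, v=-0.481, θ=0.031, ω=0.401
apply F[16]=+3.199 → step 17: x=-0.186, v=-0.451, θ=0.039, ω=0.332
apply F[17]=+3.071 → step 18: x=-0.195, v=-0.422, θ=0.045, ω=0.272
apply F[18]=+2.944 → step 19: x=-0.203, v=-0.395, θ=0.050, ω=0.220
apply F[19]=+2.821 → step 20: x=-0.211, v=-0.369, θ=0.054, ω=0.175
apply F[20]=+2.702 → step 21: x=-0.218, v=-0.345, θ=0.057, ω=0.135
apply F[21]=+2.590 → step 22: x=-0.225, v=-0.322, θ=0.059, ω=0.102
apply F[22]=+2.482 → step 23: x=-0.231, v=-0.301, θ=0.061, ω=0.073
apply F[23]=+2.380 → step 24: x=-0.237, v=-0.280, θ=0.062, ω=0.048
apply F[24]=+2.283 → step 25: x=-0.242, v=-0.261, θ=0.063, ω=0.026
apply F[25]=+2.191 → step 26: x=-0.247, v=-0.242, θ=0.063, ω=0.008
apply F[26]=+2.103 → step 27: x=-0.252, v=-0.224, θ=0.063, ω=-0.007
apply F[27]=+2.019 → step 28: x=-0.256, v=-0.208, θ=0.063, ω=-0.020
max |θ| = 0.242 ≤ 0.332 over all 29 states.

Answer: never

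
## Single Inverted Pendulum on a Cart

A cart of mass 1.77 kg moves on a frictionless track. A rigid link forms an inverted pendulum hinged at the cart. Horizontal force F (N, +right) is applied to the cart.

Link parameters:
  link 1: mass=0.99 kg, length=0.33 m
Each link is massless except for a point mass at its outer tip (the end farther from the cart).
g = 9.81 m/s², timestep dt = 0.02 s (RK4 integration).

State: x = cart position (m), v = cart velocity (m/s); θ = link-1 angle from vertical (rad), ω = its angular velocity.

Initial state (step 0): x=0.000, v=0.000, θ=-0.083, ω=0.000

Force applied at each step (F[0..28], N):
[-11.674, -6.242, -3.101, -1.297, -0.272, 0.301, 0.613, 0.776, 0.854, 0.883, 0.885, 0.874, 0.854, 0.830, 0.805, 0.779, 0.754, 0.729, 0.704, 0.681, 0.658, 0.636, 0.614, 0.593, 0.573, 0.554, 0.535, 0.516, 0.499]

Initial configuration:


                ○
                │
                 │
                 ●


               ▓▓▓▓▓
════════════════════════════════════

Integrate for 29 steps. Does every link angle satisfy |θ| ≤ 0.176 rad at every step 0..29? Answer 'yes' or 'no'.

Answer: yes

Derivation:
apply F[0]=-11.674 → step 1: x=-0.001, v=-0.123, θ=-0.080, ω=0.321
apply F[1]=-6.242 → step 2: x=-0.004, v=-0.185, θ=-0.072, ω=0.464
apply F[2]=-3.101 → step 3: x=-0.008, v=-0.212, θ=-0.062, ω=0.507
apply F[3]=-1.297 → step 4: x=-0.013, v=-0.221, θ=-0.052, ω=0.499
apply F[4]=-0.272 → step 5: x=-0.017, v=-0.219, θ=-0.043, ω=0.464
apply F[5]=+0.301 → step 6: x=-0.021, v=-0.211, θ=-0.034, ω=0.419
apply F[6]=+0.613 → step 7: x=-0.025, v=-0.201, θ=-0.026, ω=0.371
apply F[7]=+0.776 → step 8: x=-0.029, v=-0.190, θ=-0.019, ω=0.323
apply F[8]=+0.854 → step 9: x=-0.033, v=-0.178, θ=-0.013, ω=0.279
apply F[9]=+0.883 → step 10: x=-0.036, v=-0.167, θ=-0.008, ω=0.240
apply F[10]=+0.885 → step 11: x=-0.040, v=-0.157, θ=-0.003, ω=0.204
apply F[11]=+0.874 → step 12: x=-0.043, v=-0.147, θ=0.000, ω=0.173
apply F[12]=+0.854 → step 13: x=-0.046, v=-0.137, θ=0.004, ω=0.146
apply F[13]=+0.830 → step 14: x=-0.048, v=-0.128, θ=0.006, ω=0.122
apply F[14]=+0.805 → step 15: x=-0.051, v=-0.120, θ=0.009, ω=0.101
apply F[15]=+0.779 → step 16: x=-0.053, v=-0.112, θ=0.010, ω=0.083
apply F[16]=+0.754 → step 17: x=-0.055, v=-0.105, θ=0.012, ω=0.068
apply F[17]=+0.729 → step 18: x=-0.057, v=-0.098, θ=0.013, ω=0.054
apply F[18]=+0.704 → step 19: x=-0.059, v=-0.092, θ=0.014, ω=0.043
apply F[19]=+0.681 → step 20: x=-0.061, v=-0.086, θ=0.015, ω=0.033
apply F[20]=+0.658 → step 21: x=-0.063, v=-0.080, θ=0.015, ω=0.024
apply F[21]=+0.636 → step 22: x=-0.064, v=-0.074, θ=0.016, ω=0.017
apply F[22]=+0.614 → step 23: x=-0.065, v=-0.069, θ=0.016, ω=0.011
apply F[23]=+0.593 → step 24: x=-0.067, v=-0.064, θ=0.016, ω=0.006
apply F[24]=+0.573 → step 25: x=-0.068, v=-0.059, θ=0.016, ω=0.001
apply F[25]=+0.554 → step 26: x=-0.069, v=-0.055, θ=0.016, ω=-0.003
apply F[26]=+0.535 → step 27: x=-0.070, v=-0.051, θ=0.016, ω=-0.006
apply F[27]=+0.516 → step 28: x=-0.071, v=-0.047, θ=0.016, ω=-0.009
apply F[28]=+0.499 → step 29: x=-0.072, v=-0.043, θ=0.016, ω=-0.011
Max |angle| over trajectory = 0.083 rad; bound = 0.176 → within bound.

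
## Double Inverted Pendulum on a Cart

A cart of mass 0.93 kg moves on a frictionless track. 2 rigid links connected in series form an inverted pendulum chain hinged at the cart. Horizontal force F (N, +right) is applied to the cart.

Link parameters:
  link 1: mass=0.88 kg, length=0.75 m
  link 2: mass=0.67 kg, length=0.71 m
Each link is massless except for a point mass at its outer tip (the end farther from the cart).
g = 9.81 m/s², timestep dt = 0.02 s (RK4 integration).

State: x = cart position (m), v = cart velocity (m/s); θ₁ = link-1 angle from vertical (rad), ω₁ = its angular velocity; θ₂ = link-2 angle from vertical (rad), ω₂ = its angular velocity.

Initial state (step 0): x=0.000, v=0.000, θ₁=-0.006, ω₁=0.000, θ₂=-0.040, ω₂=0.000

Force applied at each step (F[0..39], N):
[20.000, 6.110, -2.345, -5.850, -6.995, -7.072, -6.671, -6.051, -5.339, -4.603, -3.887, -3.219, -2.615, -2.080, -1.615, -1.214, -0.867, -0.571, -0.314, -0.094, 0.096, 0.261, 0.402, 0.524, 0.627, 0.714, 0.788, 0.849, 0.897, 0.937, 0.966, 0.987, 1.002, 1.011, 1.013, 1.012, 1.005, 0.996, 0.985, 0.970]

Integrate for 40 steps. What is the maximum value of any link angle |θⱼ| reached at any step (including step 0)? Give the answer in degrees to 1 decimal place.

apply F[0]=+20.000 → step 1: x=0.004, v=0.433, θ₁=-0.012, ω₁=-0.573, θ₂=-0.040, ω₂=-0.015
apply F[1]=+6.110 → step 2: x=0.014, v=0.570, θ₁=-0.025, ω₁=-0.756, θ₂=-0.041, ω₂=-0.026
apply F[2]=-2.345 → step 3: x=0.025, v=0.529, θ₁=-0.040, ω₁=-0.709, θ₂=-0.041, ω₂=-0.030
apply F[3]=-5.850 → step 4: x=0.035, v=0.419, θ₁=-0.052, ω₁=-0.575, θ₂=-0.042, ω₂=-0.027
apply F[4]=-6.995 → step 5: x=0.042, v=0.287, θ₁=-0.062, ω₁=-0.418, θ₂=-0.042, ω₂=-0.019
apply F[5]=-7.072 → step 6: x=0.046, v=0.158, θ₁=-0.069, ω₁=-0.267, θ₂=-0.042, ω₂=-0.008
apply F[6]=-6.671 → step 7: x=0.048, v=0.038, θ₁=-0.073, ω₁=-0.133, θ₂=-0.042, ω₂=0.007
apply F[7]=-6.051 → step 8: x=0.048, v=-0.067, θ₁=-0.075, ω₁=-0.020, θ₂=-0.042, ω₂=0.023
apply F[8]=-5.339 → step 9: x=0.046, v=-0.156, θ₁=-0.074, ω₁=0.073, θ₂=-0.042, ω₂=0.039
apply F[9]=-4.603 → step 10: x=0.042, v=-0.231, θ₁=-0.072, ω₁=0.147, θ₂=-0.041, ω₂=0.055
apply F[10]=-3.887 → step 11: x=0.037, v=-0.291, θ₁=-0.068, ω₁=0.202, θ₂=-0.039, ω₂=0.070
apply F[11]=-3.219 → step 12: x=0.030, v=-0.339, θ₁=-0.064, ω₁=0.243, θ₂=-0.038, ω₂=0.084
apply F[12]=-2.615 → step 13: x=0.023, v=-0.375, θ₁=-0.059, ω₁=0.269, θ₂=-0.036, ω₂=0.096
apply F[13]=-2.080 → step 14: x=0.015, v=-0.401, θ₁=-0.053, ω₁=0.286, θ₂=-0.034, ω₂=0.106
apply F[14]=-1.615 → step 15: x=0.007, v=-0.419, θ₁=-0.048, ω₁=0.293, θ₂=-0.032, ω₂=0.115
apply F[15]=-1.214 → step 16: x=-0.001, v=-0.431, θ₁=-0.042, ω₁=0.294, θ₂=-0.029, ω₂=0.122
apply F[16]=-0.867 → step 17: x=-0.010, v=-0.437, θ₁=-0.036, ω₁=0.290, θ₂=-0.027, ω₂=0.127
apply F[17]=-0.571 → step 18: x=-0.019, v=-0.438, θ₁=-0.030, ω₁=0.282, θ₂=-0.024, ω₂=0.130
apply F[18]=-0.314 → step 19: x=-0.027, v=-0.436, θ₁=-0.025, ω₁=0.271, θ₂=-0.022, ω₂=0.133
apply F[19]=-0.094 → step 20: x=-0.036, v=-0.431, θ₁=-0.019, ω₁=0.258, θ₂=-0.019, ω₂=0.133
apply F[20]=+0.096 → step 21: x=-0.045, v=-0.424, θ₁=-0.014, ω₁=0.244, θ₂=-0.016, ω₂=0.133
apply F[21]=+0.261 → step 22: x=-0.053, v=-0.414, θ₁=-0.010, ω₁=0.229, θ₂=-0.014, ω₂=0.131
apply F[22]=+0.402 → step 23: x=-0.061, v=-0.403, θ₁=-0.005, ω₁=0.213, θ₂=-0.011, ω₂=0.129
apply F[23]=+0.524 → step 24: x=-0.069, v=-0.391, θ₁=-0.001, ω₁=0.197, θ₂=-0.009, ω₂=0.126
apply F[24]=+0.627 → step 25: x=-0.077, v=-0.378, θ₁=0.003, ω₁=0.181, θ₂=-0.006, ω₂=0.122
apply F[25]=+0.714 → step 26: x=-0.084, v=-0.364, θ₁=0.006, ω₁=0.166, θ₂=-0.004, ω₂=0.117
apply F[26]=+0.788 → step 27: x=-0.091, v=-0.349, θ₁=0.009, ω₁=0.151, θ₂=-0.001, ω₂=0.112
apply F[27]=+0.849 → step 28: x=-0.098, v=-0.334, θ₁=0.012, ω₁=0.136, θ₂=0.001, ω₂=0.107
apply F[28]=+0.897 → step 29: x=-0.105, v=-0.320, θ₁=0.015, ω₁=0.122, θ₂=0.003, ω₂=0.101
apply F[29]=+0.937 → step 30: x=-0.111, v=-0.305, θ₁=0.017, ω₁=0.108, θ₂=0.005, ω₂=0.096
apply F[30]=+0.966 → step 31: x=-0.117, v=-0.290, θ₁=0.019, ω₁=0.096, θ₂=0.007, ω₂=0.090
apply F[31]=+0.987 → step 32: x=-0.123, v=-0.275, θ₁=0.021, ω₁=0.084, θ₂=0.008, ω₂=0.084
apply F[32]=+1.002 → step 33: x=-0.128, v=-0.261, θ₁=0.022, ω₁=0.073, θ₂=0.010, ω₂=0.078
apply F[33]=+1.011 → step 34: x=-0.133, v=-0.246, θ₁=0.024, ω₁=0.062, θ₂=0.012, ω₂=0.072
apply F[34]=+1.013 → step 35: x=-0.138, v=-0.233, θ₁=0.025, ω₁=0.053, θ₂=0.013, ω₂=0.066
apply F[35]=+1.012 → step 36: x=-0.142, v=-0.219, θ₁=0.026, ω₁=0.044, θ₂=0.014, ω₂=0.060
apply F[36]=+1.005 → step 37: x=-0.147, v=-0.206, θ₁=0.027, ω₁=0.036, θ₂=0.015, ω₂=0.054
apply F[37]=+0.996 → step 38: x=-0.151, v=-0.194, θ₁=0.027, ω₁=0.028, θ₂=0.016, ω₂=0.049
apply F[38]=+0.985 → step 39: x=-0.154, v=-0.181, θ₁=0.028, ω₁=0.021, θ₂=0.017, ω₂=0.044
apply F[39]=+0.970 → step 40: x=-0.158, v=-0.170, θ₁=0.028, ω₁=0.015, θ₂=0.018, ω₂=0.039
Max |angle| over trajectory = 0.075 rad = 4.3°.

Answer: 4.3°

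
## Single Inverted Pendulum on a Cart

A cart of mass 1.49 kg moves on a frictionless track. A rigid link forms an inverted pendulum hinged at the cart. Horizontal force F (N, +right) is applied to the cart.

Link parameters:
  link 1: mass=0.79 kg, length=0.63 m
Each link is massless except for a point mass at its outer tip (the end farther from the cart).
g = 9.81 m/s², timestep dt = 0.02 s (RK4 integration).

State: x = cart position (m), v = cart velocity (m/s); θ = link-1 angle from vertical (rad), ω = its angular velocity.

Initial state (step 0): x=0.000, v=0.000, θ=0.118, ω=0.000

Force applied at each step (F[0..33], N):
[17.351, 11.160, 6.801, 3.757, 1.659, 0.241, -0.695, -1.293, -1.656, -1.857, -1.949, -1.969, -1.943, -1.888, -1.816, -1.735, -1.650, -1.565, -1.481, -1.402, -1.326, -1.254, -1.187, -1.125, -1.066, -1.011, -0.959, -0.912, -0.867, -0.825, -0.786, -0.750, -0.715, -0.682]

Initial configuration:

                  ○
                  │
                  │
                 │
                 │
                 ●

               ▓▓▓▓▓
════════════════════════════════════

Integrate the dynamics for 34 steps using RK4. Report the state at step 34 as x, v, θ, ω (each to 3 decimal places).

apply F[0]=+17.351 → step 1: x=0.002, v=0.219, θ=0.115, ω=-0.309
apply F[1]=+11.160 → step 2: x=0.008, v=0.357, θ=0.107, ω=-0.492
apply F[2]=+6.801 → step 3: x=0.016, v=0.437, θ=0.096, ω=-0.587
apply F[3]=+3.757 → step 4: x=0.025, v=0.479, θ=0.084, ω=-0.624
apply F[4]=+1.659 → step 5: x=0.035, v=0.493, θ=0.072, ω=-0.623
apply F[5]=+0.241 → step 6: x=0.045, v=0.490, θ=0.059, ω=-0.597
apply F[6]=-0.695 → step 7: x=0.054, v=0.475, θ=0.048, ω=-0.557
apply F[7]=-1.293 → step 8: x=0.063, v=0.453, θ=0.037, ω=-0.510
apply F[8]=-1.656 → step 9: x=0.072, v=0.428, θ=0.027, ω=-0.459
apply F[9]=-1.857 → step 10: x=0.081, v=0.400, θ=0.019, ω=-0.409
apply F[10]=-1.949 → step 11: x=0.088, v=0.373, θ=0.011, ω=-0.360
apply F[11]=-1.969 → step 12: x=0.095, v=0.345, θ=0.004, ω=-0.314
apply F[12]=-1.943 → step 13: x=0.102, v=0.319, θ=-0.001, ω=-0.272
apply F[13]=-1.888 → step 14: x=0.108, v=0.294, θ=-0.007, ω=-0.234
apply F[14]=-1.816 → step 15: x=0.114, v=0.271, θ=-0.011, ω=-0.199
apply F[15]=-1.735 → step 16: x=0.119, v=0.249, θ=-0.015, ω=-0.169
apply F[16]=-1.650 → step 17: x=0.124, v=0.228, θ=-0.018, ω=-0.141
apply F[17]=-1.565 → step 18: x=0.128, v=0.209, θ=-0.020, ω=-0.117
apply F[18]=-1.481 → step 19: x=0.132, v=0.192, θ=-0.022, ω=-0.095
apply F[19]=-1.402 → step 20: x=0.136, v=0.175, θ=-0.024, ω=-0.077
apply F[20]=-1.326 → step 21: x=0.139, v=0.160, θ=-0.025, ω=-0.060
apply F[21]=-1.254 → step 22: x=0.142, v=0.146, θ=-0.026, ω=-0.046
apply F[22]=-1.187 → step 23: x=0.145, v=0.133, θ=-0.027, ω=-0.033
apply F[23]=-1.125 → step 24: x=0.148, v=0.121, θ=-0.028, ω=-0.023
apply F[24]=-1.066 → step 25: x=0.150, v=0.109, θ=-0.028, ω=-0.013
apply F[25]=-1.011 → step 26: x=0.152, v=0.098, θ=-0.028, ω=-0.005
apply F[26]=-0.959 → step 27: x=0.154, v=0.089, θ=-0.028, ω=0.002
apply F[27]=-0.912 → step 28: x=0.156, v=0.079, θ=-0.028, ω=0.008
apply F[28]=-0.867 → step 29: x=0.157, v=0.071, θ=-0.028, ω=0.013
apply F[29]=-0.825 → step 30: x=0.158, v=0.062, θ=-0.028, ω=0.017
apply F[30]=-0.786 → step 31: x=0.160, v=0.055, θ=-0.027, ω=0.021
apply F[31]=-0.750 → step 32: x=0.161, v=0.048, θ=-0.027, ω=0.024
apply F[32]=-0.715 → step 33: x=0.161, v=0.041, θ=-0.026, ω=0.026
apply F[33]=-0.682 → step 34: x=0.162, v=0.034, θ=-0.026, ω=0.028

Answer: x=0.162, v=0.034, θ=-0.026, ω=0.028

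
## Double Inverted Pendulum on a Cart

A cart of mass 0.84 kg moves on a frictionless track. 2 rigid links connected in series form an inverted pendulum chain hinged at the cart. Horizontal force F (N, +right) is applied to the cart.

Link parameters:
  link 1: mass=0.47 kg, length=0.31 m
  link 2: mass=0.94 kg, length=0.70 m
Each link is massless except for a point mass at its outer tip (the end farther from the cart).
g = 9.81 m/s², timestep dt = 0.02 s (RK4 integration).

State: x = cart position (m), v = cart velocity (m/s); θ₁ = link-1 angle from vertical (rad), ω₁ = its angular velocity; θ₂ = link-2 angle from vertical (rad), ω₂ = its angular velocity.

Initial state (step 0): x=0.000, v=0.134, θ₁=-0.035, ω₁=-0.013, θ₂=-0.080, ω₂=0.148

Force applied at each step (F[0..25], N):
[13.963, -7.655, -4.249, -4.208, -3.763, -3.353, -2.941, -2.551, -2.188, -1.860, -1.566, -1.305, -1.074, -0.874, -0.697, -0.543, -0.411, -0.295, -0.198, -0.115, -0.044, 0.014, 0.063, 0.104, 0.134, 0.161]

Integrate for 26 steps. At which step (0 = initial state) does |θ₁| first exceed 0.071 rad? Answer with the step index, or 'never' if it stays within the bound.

apply F[0]=+13.963 → step 1: x=0.006, v=0.478, θ₁=-0.046, ω₁=-1.100, θ₂=-0.077, ω₂=0.117
apply F[1]=-7.655 → step 2: x=0.014, v=0.314, θ₁=-0.063, ω₁=-0.581, θ₂=-0.075, ω₂=0.099
apply F[2]=-4.249 → step 3: x=0.020, v=0.236, θ₁=-0.072, ω₁=-0.363, θ₂=-0.073, ω₂=0.094
apply F[3]=-4.208 → step 4: x=0.023, v=0.161, θ₁=-0.078, ω₁=-0.174, θ₂=-0.071, ω₂=0.096
apply F[4]=-3.763 → step 5: x=0.026, v=0.098, θ₁=-0.080, ω₁=-0.031, θ₂=-0.069, ω₂=0.103
apply F[5]=-3.353 → step 6: x=0.028, v=0.045, θ₁=-0.079, ω₁=0.075, θ₂=-0.067, ω₂=0.113
apply F[6]=-2.941 → step 7: x=0.028, v=0.001, θ₁=-0.077, ω₁=0.152, θ₂=-0.065, ω₂=0.123
apply F[7]=-2.551 → step 8: x=0.028, v=-0.035, θ₁=-0.073, ω₁=0.204, θ₂=-0.062, ω₂=0.133
apply F[8]=-2.188 → step 9: x=0.027, v=-0.064, θ₁=-0.069, ω₁=0.238, θ₂=-0.060, ω₂=0.142
apply F[9]=-1.860 → step 10: x=0.025, v=-0.086, θ₁=-0.064, ω₁=0.258, θ₂=-0.057, ω₂=0.149
apply F[10]=-1.566 → step 11: x=0.023, v=-0.103, θ₁=-0.059, ω₁=0.266, θ₂=-0.054, ω₂=0.154
apply F[11]=-1.305 → step 12: x=0.021, v=-0.116, θ₁=-0.053, ω₁=0.266, θ₂=-0.051, ω₂=0.157
apply F[12]=-1.074 → step 13: x=0.019, v=-0.124, θ₁=-0.048, ω₁=0.260, θ₂=-0.047, ω₂=0.159
apply F[13]=-0.874 → step 14: x=0.016, v=-0.130, θ₁=-0.043, ω₁=0.250, θ₂=-0.044, ω₂=0.159
apply F[14]=-0.697 → step 15: x=0.014, v=-0.134, θ₁=-0.038, ω₁=0.237, θ₂=-0.041, ω₂=0.157
apply F[15]=-0.543 → step 16: x=0.011, v=-0.135, θ₁=-0.034, ω₁=0.222, θ₂=-0.038, ω₂=0.154
apply F[16]=-0.411 → step 17: x=0.008, v=-0.134, θ₁=-0.029, ω₁=0.207, θ₂=-0.035, ω₂=0.150
apply F[17]=-0.295 → step 18: x=0.005, v=-0.132, θ₁=-0.025, ω₁=0.190, θ₂=-0.032, ω₂=0.145
apply F[18]=-0.198 → step 19: x=0.003, v=-0.129, θ₁=-0.022, ω₁=0.174, θ₂=-0.029, ω₂=0.139
apply F[19]=-0.115 → step 20: x=0.000, v=-0.125, θ₁=-0.019, ω₁=0.159, θ₂=-0.026, ω₂=0.133
apply F[20]=-0.044 → step 21: x=-0.002, v=-0.121, θ₁=-0.016, ω₁=0.143, θ₂=-0.024, ω₂=0.126
apply F[21]=+0.014 → step 22: x=-0.004, v=-0.116, θ₁=-0.013, ω₁=0.129, θ₂=-0.021, ω₂=0.119
apply F[22]=+0.063 → step 23: x=-0.007, v=-0.110, θ₁=-0.010, ω₁=0.115, θ₂=-0.019, ω₂=0.112
apply F[23]=+0.104 → step 24: x=-0.009, v=-0.105, θ₁=-0.008, ω₁=0.103, θ₂=-0.017, ω₂=0.105
apply F[24]=+0.134 → step 25: x=-0.011, v=-0.099, θ₁=-0.006, ω₁=0.091, θ₂=-0.015, ω₂=0.098
apply F[25]=+0.161 → step 26: x=-0.013, v=-0.094, θ₁=-0.005, ω₁=0.080, θ₂=-0.013, ω₂=0.091
|θ₁| = 0.072 > 0.071 first at step 3.

Answer: 3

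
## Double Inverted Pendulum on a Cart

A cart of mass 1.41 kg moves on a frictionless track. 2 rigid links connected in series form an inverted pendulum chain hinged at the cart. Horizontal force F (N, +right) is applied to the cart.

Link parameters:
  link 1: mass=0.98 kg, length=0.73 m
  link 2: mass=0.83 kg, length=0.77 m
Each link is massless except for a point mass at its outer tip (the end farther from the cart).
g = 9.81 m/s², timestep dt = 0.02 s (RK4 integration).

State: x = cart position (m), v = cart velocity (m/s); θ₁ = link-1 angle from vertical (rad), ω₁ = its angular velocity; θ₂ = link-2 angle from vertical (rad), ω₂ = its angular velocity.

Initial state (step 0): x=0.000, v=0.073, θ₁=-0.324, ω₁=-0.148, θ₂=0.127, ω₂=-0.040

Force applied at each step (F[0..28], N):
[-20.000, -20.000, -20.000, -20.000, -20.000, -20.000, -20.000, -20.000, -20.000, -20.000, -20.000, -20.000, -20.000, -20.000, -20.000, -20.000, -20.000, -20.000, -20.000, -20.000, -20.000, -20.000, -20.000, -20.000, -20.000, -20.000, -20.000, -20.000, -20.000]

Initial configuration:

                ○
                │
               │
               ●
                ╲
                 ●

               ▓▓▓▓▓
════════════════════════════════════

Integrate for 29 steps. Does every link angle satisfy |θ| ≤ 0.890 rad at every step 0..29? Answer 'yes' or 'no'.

apply F[0]=-20.000 → step 1: x=-0.001, v=-0.123, θ₁=-0.326, ω₁=-0.077, θ₂=0.128, ω₂=0.184
apply F[1]=-20.000 → step 2: x=-0.005, v=-0.319, θ₁=-0.327, ω₁=-0.006, θ₂=0.134, ω₂=0.410
apply F[2]=-20.000 → step 3: x=-0.013, v=-0.516, θ₁=-0.326, ω₁=0.065, θ₂=0.145, ω₂=0.637
apply F[3]=-20.000 → step 4: x=-0.026, v=-0.714, θ₁=-0.324, ω₁=0.140, θ₂=0.160, ω₂=0.867
apply F[4]=-20.000 → step 5: x=-0.042, v=-0.914, θ₁=-0.321, ω₁=0.221, θ₂=0.180, ω₂=1.099
apply F[5]=-20.000 → step 6: x=-0.062, v=-1.118, θ₁=-0.316, ω₁=0.310, θ₂=0.204, ω₂=1.332
apply F[6]=-20.000 → step 7: x=-0.087, v=-1.325, θ₁=-0.308, ω₁=0.410, θ₂=0.233, ω₂=1.567
apply F[7]=-20.000 → step 8: x=-0.115, v=-1.537, θ₁=-0.299, ω₁=0.525, θ₂=0.267, ω₂=1.802
apply F[8]=-20.000 → step 9: x=-0.148, v=-1.754, θ₁=-0.287, ω₁=0.657, θ₂=0.305, ω₂=2.037
apply F[9]=-20.000 → step 10: x=-0.185, v=-1.978, θ₁=-0.273, ω₁=0.810, θ₂=0.348, ω₂=2.268
apply F[10]=-20.000 → step 11: x=-0.227, v=-2.209, θ₁=-0.255, ω₁=0.990, θ₂=0.396, ω₂=2.493
apply F[11]=-20.000 → step 12: x=-0.274, v=-2.447, θ₁=-0.233, ω₁=1.200, θ₂=0.448, ω₂=2.709
apply F[12]=-20.000 → step 13: x=-0.325, v=-2.694, θ₁=-0.206, ω₁=1.446, θ₂=0.504, ω₂=2.911
apply F[13]=-20.000 → step 14: x=-0.382, v=-2.950, θ₁=-0.175, ω₁=1.731, θ₂=0.564, ω₂=3.092
apply F[14]=-20.000 → step 15: x=-0.443, v=-3.215, θ₁=-0.137, ω₁=2.060, θ₂=0.627, ω₂=3.246
apply F[15]=-20.000 → step 16: x=-0.510, v=-3.488, θ₁=-0.092, ω₁=2.435, θ₂=0.694, ω₂=3.361
apply F[16]=-20.000 → step 17: x=-0.583, v=-3.768, θ₁=-0.039, ω₁=2.858, θ₂=0.761, ω₂=3.427
apply F[17]=-20.000 → step 18: x=-0.661, v=-4.052, θ₁=0.023, ω₁=3.325, θ₂=0.830, ω₂=3.429
apply F[18]=-20.000 → step 19: x=-0.745, v=-4.332, θ₁=0.094, ω₁=3.829, θ₂=0.898, ω₂=3.353
apply F[19]=-20.000 → step 20: x=-0.834, v=-4.598, θ₁=0.176, ω₁=4.358, θ₂=0.964, ω₂=3.186
apply F[20]=-20.000 → step 21: x=-0.929, v=-4.837, θ₁=0.268, ω₁=4.890, θ₂=1.025, ω₂=2.925
apply F[21]=-20.000 → step 22: x=-1.027, v=-5.032, θ₁=0.371, ω₁=5.404, θ₂=1.080, ω₂=2.573
apply F[22]=-20.000 → step 23: x=-1.129, v=-5.167, θ₁=0.484, ω₁=5.875, θ₂=1.127, ω₂=2.153
apply F[23]=-20.000 → step 24: x=-1.234, v=-5.227, θ₁=0.606, ω₁=6.288, θ₂=1.166, ω₂=1.699
apply F[24]=-20.000 → step 25: x=-1.338, v=-5.208, θ₁=0.735, ω₁=6.632, θ₂=1.195, ω₂=1.253
apply F[25]=-20.000 → step 26: x=-1.441, v=-5.108, θ₁=0.871, ω₁=6.909, θ₂=1.216, ω₂=0.863
apply F[26]=-20.000 → step 27: x=-1.542, v=-4.936, θ₁=1.011, ω₁=7.126, θ₂=1.231, ω₂=0.569
apply F[27]=-20.000 → step 28: x=-1.638, v=-4.704, θ₁=1.156, ω₁=7.295, θ₂=1.240, ω₂=0.404
apply F[28]=-20.000 → step 29: x=-1.730, v=-4.426, θ₁=1.303, ω₁=7.429, θ₂=1.248, ω₂=0.387
Max |angle| over trajectory = 1.303 rad; bound = 0.890 → exceeded.

Answer: no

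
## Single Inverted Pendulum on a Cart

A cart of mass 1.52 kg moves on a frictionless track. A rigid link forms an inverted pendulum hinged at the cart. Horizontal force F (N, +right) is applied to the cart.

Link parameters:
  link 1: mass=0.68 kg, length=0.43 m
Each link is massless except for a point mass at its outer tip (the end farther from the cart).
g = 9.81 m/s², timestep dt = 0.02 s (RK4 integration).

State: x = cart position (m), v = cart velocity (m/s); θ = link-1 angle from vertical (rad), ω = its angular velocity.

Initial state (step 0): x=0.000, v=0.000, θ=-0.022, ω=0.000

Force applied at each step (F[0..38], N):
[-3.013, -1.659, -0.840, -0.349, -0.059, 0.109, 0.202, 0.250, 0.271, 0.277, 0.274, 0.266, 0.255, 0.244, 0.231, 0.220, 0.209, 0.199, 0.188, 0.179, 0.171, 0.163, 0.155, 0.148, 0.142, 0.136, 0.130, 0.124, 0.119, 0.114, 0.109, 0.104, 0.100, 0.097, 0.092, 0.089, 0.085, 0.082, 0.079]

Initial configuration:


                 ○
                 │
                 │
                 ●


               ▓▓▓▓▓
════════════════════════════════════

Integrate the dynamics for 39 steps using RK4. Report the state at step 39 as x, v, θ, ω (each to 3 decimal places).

apply F[0]=-3.013 → step 1: x=-0.000, v=-0.038, θ=-0.021, ω=0.078
apply F[1]=-1.659 → step 2: x=-0.001, v=-0.058, θ=-0.019, ω=0.115
apply F[2]=-0.840 → step 3: x=-0.003, v=-0.067, θ=-0.017, ω=0.129
apply F[3]=-0.349 → step 4: x=-0.004, v=-0.070, θ=-0.014, ω=0.129
apply F[4]=-0.059 → step 5: x=-0.005, v=-0.070, θ=-0.012, ω=0.122
apply F[5]=+0.109 → step 6: x=-0.007, v=-0.068, θ=-0.009, ω=0.112
apply F[6]=+0.202 → step 7: x=-0.008, v=-0.064, θ=-0.007, ω=0.100
apply F[7]=+0.250 → step 8: x=-0.009, v=-0.061, θ=-0.005, ω=0.089
apply F[8]=+0.271 → step 9: x=-0.010, v=-0.057, θ=-0.004, ω=0.077
apply F[9]=+0.277 → step 10: x=-0.012, v=-0.053, θ=-0.002, ω=0.067
apply F[10]=+0.274 → step 11: x=-0.013, v=-0.049, θ=-0.001, ω=0.057
apply F[11]=+0.266 → step 12: x=-0.014, v=-0.045, θ=-0.000, ω=0.049
apply F[12]=+0.255 → step 13: x=-0.014, v=-0.042, θ=0.001, ω=0.041
apply F[13]=+0.244 → step 14: x=-0.015, v=-0.039, θ=0.002, ω=0.035
apply F[14]=+0.231 → step 15: x=-0.016, v=-0.036, θ=0.002, ω=0.029
apply F[15]=+0.220 → step 16: x=-0.017, v=-0.033, θ=0.003, ω=0.024
apply F[16]=+0.209 → step 17: x=-0.017, v=-0.031, θ=0.003, ω=0.020
apply F[17]=+0.199 → step 18: x=-0.018, v=-0.029, θ=0.004, ω=0.016
apply F[18]=+0.188 → step 19: x=-0.018, v=-0.026, θ=0.004, ω=0.013
apply F[19]=+0.179 → step 20: x=-0.019, v=-0.024, θ=0.004, ω=0.010
apply F[20]=+0.171 → step 21: x=-0.019, v=-0.023, θ=0.004, ω=0.007
apply F[21]=+0.163 → step 22: x=-0.020, v=-0.021, θ=0.004, ω=0.005
apply F[22]=+0.155 → step 23: x=-0.020, v=-0.019, θ=0.005, ω=0.003
apply F[23]=+0.148 → step 24: x=-0.021, v=-0.018, θ=0.005, ω=0.002
apply F[24]=+0.142 → step 25: x=-0.021, v=-0.016, θ=0.005, ω=0.001
apply F[25]=+0.136 → step 26: x=-0.021, v=-0.015, θ=0.005, ω=-0.001
apply F[26]=+0.130 → step 27: x=-0.022, v=-0.013, θ=0.005, ω=-0.002
apply F[27]=+0.124 → step 28: x=-0.022, v=-0.012, θ=0.005, ω=-0.002
apply F[28]=+0.119 → step 29: x=-0.022, v=-0.011, θ=0.004, ω=-0.003
apply F[29]=+0.114 → step 30: x=-0.022, v=-0.010, θ=0.004, ω=-0.004
apply F[30]=+0.109 → step 31: x=-0.022, v=-0.009, θ=0.004, ω=-0.004
apply F[31]=+0.104 → step 32: x=-0.023, v=-0.008, θ=0.004, ω=-0.004
apply F[32]=+0.100 → step 33: x=-0.023, v=-0.007, θ=0.004, ω=-0.005
apply F[33]=+0.097 → step 34: x=-0.023, v=-0.006, θ=0.004, ω=-0.005
apply F[34]=+0.092 → step 35: x=-0.023, v=-0.005, θ=0.004, ω=-0.005
apply F[35]=+0.089 → step 36: x=-0.023, v=-0.004, θ=0.004, ω=-0.005
apply F[36]=+0.085 → step 37: x=-0.023, v=-0.004, θ=0.004, ω=-0.005
apply F[37]=+0.082 → step 38: x=-0.023, v=-0.003, θ=0.004, ω=-0.005
apply F[38]=+0.079 → step 39: x=-0.023, v=-0.002, θ=0.004, ω=-0.005

Answer: x=-0.023, v=-0.002, θ=0.004, ω=-0.005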